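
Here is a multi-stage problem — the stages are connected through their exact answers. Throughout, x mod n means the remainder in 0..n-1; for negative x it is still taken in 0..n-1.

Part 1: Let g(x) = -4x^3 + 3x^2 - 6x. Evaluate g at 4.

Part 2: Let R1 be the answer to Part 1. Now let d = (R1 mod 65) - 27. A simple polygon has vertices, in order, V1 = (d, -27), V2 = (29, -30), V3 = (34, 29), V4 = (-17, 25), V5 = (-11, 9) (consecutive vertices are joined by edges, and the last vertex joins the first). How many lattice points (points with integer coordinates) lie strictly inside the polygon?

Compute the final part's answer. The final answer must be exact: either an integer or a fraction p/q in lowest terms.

2176

Part 1: -4*(4)^3 + 3*(4)^2 - 6*(4)^1 = (-256) + (48) + (-24) = -232; answer -232
Part 2: R1 = -232; d = 1; cross terms: (1*-30 - 29*-27)=753, (29*29 - 34*-30)=1861, (34*25 - -17*29)=1343, (-17*9 - -11*25)=122, (-11*-27 - 1*9)=288; twice the area = |4367| = 4367; area = 4367/2; boundary points = 1 + 1 + 1 + 2 + 12 = 17; strictly interior points = area - boundary/2 + 1 = 2176; answer 2176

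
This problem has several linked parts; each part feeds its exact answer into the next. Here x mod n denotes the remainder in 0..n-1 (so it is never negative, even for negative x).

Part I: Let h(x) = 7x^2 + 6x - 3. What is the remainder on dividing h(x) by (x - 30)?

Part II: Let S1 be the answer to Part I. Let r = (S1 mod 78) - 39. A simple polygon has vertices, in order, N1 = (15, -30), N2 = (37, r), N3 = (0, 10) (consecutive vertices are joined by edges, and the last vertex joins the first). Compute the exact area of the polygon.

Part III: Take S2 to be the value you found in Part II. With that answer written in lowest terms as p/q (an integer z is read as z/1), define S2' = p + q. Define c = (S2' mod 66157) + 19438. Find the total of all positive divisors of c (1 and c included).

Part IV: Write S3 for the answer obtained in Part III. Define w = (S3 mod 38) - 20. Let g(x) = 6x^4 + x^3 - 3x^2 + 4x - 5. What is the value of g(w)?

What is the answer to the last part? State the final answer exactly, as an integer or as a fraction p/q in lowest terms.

Part I: remainder = value at the root: 7*(30)^2 + 6*(30)^1 - 3 = (6300) + (180) + (-3) = 6477; answer 6477
Part II: S1 = 6477; r = -36; cross terms: (15*-36 - 37*-30)=570, (37*10 - 0*-36)=370, (0*-30 - 15*10)=-150; twice the area = |790| = 790; area = 395; answer 395
Part III: S2 = 395; threaded value p + q = 396; c = 19834; 19834 = 2 * 47 * 211; sigma = (1 + 2) * (1 + 47) * (1 + 211) = 3 * 48 * 212 = 30528; answer 30528
Part IV: S3 = 30528; w = -6; 6*(-6)^4 + 1*(-6)^3 - 3*(-6)^2 + 4*(-6)^1 - 5 = (7776) + (-216) + (-108) + (-24) + (-5) = 7423; answer 7423

7423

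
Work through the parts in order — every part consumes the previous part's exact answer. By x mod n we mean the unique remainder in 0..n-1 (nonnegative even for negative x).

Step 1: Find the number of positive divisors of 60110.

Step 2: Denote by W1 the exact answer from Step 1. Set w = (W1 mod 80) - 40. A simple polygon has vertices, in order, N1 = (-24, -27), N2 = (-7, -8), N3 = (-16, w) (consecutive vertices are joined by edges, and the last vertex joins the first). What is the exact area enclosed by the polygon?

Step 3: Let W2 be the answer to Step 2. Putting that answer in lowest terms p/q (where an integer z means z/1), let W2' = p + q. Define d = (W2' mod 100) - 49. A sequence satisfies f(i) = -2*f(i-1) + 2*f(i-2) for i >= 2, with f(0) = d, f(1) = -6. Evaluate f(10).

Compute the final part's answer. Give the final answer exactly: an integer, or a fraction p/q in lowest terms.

-8832

Step 1: 60110 = 2 * 5 * 6011; number of divisors = (1+1) * (1+1) * (1+1) = 8; answer 8
Step 2: W1 = 8; w = -32; cross terms: (-24*-8 - -7*-27)=3, (-7*-32 - -16*-8)=96, (-16*-27 - -24*-32)=-336; twice the area = |-237| = 237; area = 237/2; answer 237/2
Step 3: W2 = 237/2; threaded value p + q = 239; d = -10; f(2) = -2*(-6) + 2*(-10) = -8; iterating: f(2)=-8, f(3)=4, f(4)=-24, f(5)=56, f(6)=-160, f(7)=432, f(8)=-1184, f(9)=3232, f(10)=-8832; answer -8832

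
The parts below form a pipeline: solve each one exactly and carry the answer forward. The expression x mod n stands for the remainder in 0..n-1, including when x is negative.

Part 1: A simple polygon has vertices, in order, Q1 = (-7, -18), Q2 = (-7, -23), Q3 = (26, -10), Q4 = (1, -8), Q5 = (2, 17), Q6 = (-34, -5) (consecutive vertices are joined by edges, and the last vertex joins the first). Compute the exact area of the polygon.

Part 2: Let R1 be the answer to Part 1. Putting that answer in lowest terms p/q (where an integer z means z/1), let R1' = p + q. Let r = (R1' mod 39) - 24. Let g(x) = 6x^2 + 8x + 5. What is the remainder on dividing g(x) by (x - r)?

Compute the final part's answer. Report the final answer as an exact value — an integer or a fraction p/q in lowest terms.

Part 1: cross terms: (-7*-23 - -7*-18)=35, (-7*-10 - 26*-23)=668, (26*-8 - 1*-10)=-198, (1*17 - 2*-8)=33, (2*-5 - -34*17)=568, (-34*-18 - -7*-5)=577; twice the area = |1683| = 1683; area = 1683/2; answer 1683/2
Part 2: R1 = 1683/2; threaded value p + q = 1685; r = -16; remainder = value at the root: 6*(-16)^2 + 8*(-16)^1 + 5 = (1536) + (-128) + (5) = 1413; answer 1413

1413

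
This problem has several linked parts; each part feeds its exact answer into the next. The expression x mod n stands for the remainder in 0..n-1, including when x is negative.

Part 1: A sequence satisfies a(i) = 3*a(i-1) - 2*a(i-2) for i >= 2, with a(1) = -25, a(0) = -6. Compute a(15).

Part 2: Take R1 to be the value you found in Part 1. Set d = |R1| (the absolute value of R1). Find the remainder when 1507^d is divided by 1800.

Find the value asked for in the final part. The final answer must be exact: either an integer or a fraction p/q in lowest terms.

Part 1: a(2) = 3*(-25) - 2*(-6) = -63; iterating: a(2)=-63, a(3)=-139, a(4)=-291, a(5)=-595, a(6)=-1203, a(7)=-2419, a(8)=-4851, a(9)=-9715, a(10)=-19443, a(11)=-38899, a(12)=-77811, a(13)=-155635, a(14)=-311283, a(15)=-622579; answer -622579
Part 2: R1 = -622579; d = 622579; squarings mod 1800: 1507^1=1507, 1507^2=1249, 1507^4=1201, 1507^8=601, 1507^16=1201, 1507^32=601, 1507^64=1201, 1507^128=601, 1507^256=1201, 1507^512=601, 1507^1024=1201, 1507^2048=601, 1507^4096=1201, 1507^8192=601, 1507^16384=1201, 1507^32768=601, 1507^65536=1201, 1507^131072=601, 1507^262144=1201, 1507^524288=601; 1507^622579 = 1507^1 * 1507^2 * 1507^16 * 1507^32 * 1507^64 * 1507^128 * 1507^256 * 1507^512 * 1507^1024 * 1507^2048 * 1507^4096 * 1507^8192 * 1507^16384 * 1507^65536 * 1507^524288 = 643 (mod 1800); answer 643

643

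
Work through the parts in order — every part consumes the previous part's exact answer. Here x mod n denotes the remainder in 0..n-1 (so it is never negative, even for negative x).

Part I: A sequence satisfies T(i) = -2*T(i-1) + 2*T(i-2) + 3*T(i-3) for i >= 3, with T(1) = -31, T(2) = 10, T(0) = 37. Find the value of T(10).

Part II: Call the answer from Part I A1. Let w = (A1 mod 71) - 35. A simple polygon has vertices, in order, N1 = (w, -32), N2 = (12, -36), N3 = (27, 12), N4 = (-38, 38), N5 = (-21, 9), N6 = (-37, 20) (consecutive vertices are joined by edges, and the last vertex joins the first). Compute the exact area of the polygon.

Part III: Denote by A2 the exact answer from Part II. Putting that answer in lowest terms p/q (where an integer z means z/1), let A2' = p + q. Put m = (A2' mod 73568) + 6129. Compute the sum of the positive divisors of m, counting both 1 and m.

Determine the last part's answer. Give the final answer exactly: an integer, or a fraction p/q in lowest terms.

Part I: T(3) = -2*(10) + 2*(-31) + 3*(37) = 29; iterating: T(3)=29, T(4)=-131, T(5)=350, T(6)=-875, T(7)=2057, T(8)=-4814, T(9)=11117, T(10)=-25691; answer -25691
Part II: A1 = -25691; w = -24; cross terms: (-24*-36 - 12*-32)=1248, (12*12 - 27*-36)=1116, (27*38 - -38*12)=1482, (-38*9 - -21*38)=456, (-21*20 - -37*9)=-87, (-37*-32 - -24*20)=1664; twice the area = |5879| = 5879; area = 5879/2; answer 5879/2
Part III: A2 = 5879/2; threaded value p + q = 5881; m = 12010; 12010 = 2 * 5 * 1201; sigma = (1 + 2) * (1 + 5) * (1 + 1201) = 3 * 6 * 1202 = 21636; answer 21636

21636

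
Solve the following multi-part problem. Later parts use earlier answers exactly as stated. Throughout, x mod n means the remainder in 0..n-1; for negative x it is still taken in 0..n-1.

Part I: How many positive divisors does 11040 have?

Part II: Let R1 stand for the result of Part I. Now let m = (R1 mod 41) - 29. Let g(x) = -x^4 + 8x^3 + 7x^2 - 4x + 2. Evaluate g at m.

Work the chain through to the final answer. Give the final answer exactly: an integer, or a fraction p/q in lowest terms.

Part I: 11040 = 2^5 * 3 * 5 * 23; number of divisors = (5+1) * (1+1) * (1+1) * (1+1) = 48; answer 48
Part II: R1 = 48; m = -22; -1*(-22)^4 + 8*(-22)^3 + 7*(-22)^2 - 4*(-22)^1 + 2 = (-234256) + (-85184) + (3388) + (88) + (2) = -315962; answer -315962

-315962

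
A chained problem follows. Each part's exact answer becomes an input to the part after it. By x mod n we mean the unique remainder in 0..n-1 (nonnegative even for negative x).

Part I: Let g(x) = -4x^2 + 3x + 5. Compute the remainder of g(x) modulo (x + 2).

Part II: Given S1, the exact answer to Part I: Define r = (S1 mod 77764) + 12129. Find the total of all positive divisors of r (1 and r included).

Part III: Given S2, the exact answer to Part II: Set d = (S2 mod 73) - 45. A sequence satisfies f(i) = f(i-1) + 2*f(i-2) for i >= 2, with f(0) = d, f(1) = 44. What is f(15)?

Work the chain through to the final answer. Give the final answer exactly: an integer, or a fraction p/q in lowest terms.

513378

Part I: remainder = value at the root: -4*(-2)^2 + 3*(-2)^1 + 5 = (-16) + (-6) + (5) = -17; answer -17
Part II: S1 = -17; r = 89876; 89876 = 2^2 * 22469; sigma = (1 + 2 + 4) * (1 + 22469) = 7 * 22470 = 157290; answer 157290
Part III: S2 = 157290; d = 3; f(2) = 1*(44) + 2*(3) = 50; iterating: f(2)=50, f(3)=138, f(4)=238, f(5)=514, f(6)=990, f(7)=2018, f(8)=3998, f(9)=8034, f(10)=16030, f(11)=32098, f(12)=64158, f(13)=128354, f(14)=256670, f(15)=513378; answer 513378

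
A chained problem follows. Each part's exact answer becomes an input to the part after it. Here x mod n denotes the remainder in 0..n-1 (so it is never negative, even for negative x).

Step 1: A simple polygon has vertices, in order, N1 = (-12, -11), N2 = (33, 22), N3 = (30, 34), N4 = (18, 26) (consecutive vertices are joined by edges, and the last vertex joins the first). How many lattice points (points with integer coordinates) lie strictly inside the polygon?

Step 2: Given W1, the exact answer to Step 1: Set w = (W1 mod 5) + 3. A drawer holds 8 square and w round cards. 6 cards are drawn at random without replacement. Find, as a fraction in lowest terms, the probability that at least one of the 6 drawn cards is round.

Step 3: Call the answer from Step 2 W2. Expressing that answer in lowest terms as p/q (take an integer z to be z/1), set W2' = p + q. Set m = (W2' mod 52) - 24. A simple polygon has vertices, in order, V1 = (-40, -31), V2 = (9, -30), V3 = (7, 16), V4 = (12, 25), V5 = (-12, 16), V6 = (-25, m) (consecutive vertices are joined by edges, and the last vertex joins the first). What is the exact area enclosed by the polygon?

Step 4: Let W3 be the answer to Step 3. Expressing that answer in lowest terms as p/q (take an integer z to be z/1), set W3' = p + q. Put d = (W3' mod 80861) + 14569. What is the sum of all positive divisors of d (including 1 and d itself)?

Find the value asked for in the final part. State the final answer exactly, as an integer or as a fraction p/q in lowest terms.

29646

Step 1: cross terms: (-12*22 - 33*-11)=99, (33*34 - 30*22)=462, (30*26 - 18*34)=168, (18*-11 - -12*26)=114; twice the area = |843| = 843; area = 843/2; boundary points = 3 + 3 + 4 + 1 = 11; strictly interior points = area - boundary/2 + 1 = 417; answer 417
Step 2: W1 = 417; w = 5; total draws C(13,6) = 1716; complement C(8,6) = 28; favorable 1716 - 28 = 1688; P = 422/429; answer 422/429
Step 3: W2 = 422/429; threaded value p + q = 851; m = -5; cross terms: (-40*-30 - 9*-31)=1479, (9*16 - 7*-30)=354, (7*25 - 12*16)=-17, (12*16 - -12*25)=492, (-12*-5 - -25*16)=460, (-25*-31 - -40*-5)=575; twice the area = |3343| = 3343; area = 3343/2; answer 3343/2
Step 4: W3 = 3343/2; threaded value p + q = 3345; d = 17914; 17914 = 2 * 13^2 * 53; sigma = (1 + 2) * (1 + 13 + 169) * (1 + 53) = 3 * 183 * 54 = 29646; answer 29646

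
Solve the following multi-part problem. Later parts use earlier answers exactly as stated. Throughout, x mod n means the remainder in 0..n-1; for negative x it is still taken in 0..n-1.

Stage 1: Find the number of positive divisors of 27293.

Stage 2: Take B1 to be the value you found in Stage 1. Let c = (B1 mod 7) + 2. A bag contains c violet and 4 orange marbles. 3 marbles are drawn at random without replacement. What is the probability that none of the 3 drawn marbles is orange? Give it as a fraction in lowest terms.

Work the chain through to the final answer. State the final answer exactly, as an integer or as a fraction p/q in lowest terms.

Stage 1: 27293 = 7^2 * 557; number of divisors = (2+1) * (1+1) = 6; answer 6
Stage 2: B1 = 6; c = 8; total draws C(12,3) = 220; favorable C(8,3) = 56; P = 14/55; answer 14/55

14/55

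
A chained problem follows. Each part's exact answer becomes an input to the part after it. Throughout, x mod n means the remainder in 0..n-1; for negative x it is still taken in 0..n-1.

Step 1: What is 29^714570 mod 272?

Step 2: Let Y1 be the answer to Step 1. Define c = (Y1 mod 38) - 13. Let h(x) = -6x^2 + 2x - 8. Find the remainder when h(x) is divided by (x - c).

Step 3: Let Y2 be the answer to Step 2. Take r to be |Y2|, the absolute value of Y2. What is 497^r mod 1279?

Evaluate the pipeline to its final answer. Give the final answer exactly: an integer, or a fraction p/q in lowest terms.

915

Step 1: squarings mod 272: 29^1=29, 29^2=25, 29^4=81, 29^8=33, 29^16=1, 29^32=1, 29^64=1, 29^128=1, 29^256=1, 29^512=1, 29^1024=1, 29^2048=1, 29^4096=1, 29^8192=1, 29^16384=1, 29^32768=1, 29^65536=1, 29^131072=1, 29^262144=1, 29^524288=1; 29^714570 = 29^2 * 29^8 * 29^64 * 29^256 * 29^512 * 29^1024 * 29^8192 * 29^16384 * 29^32768 * 29^131072 * 29^524288 = 9 (mod 272); answer 9
Step 2: Y1 = 9; c = -4; remainder = value at the root: -6*(-4)^2 + 2*(-4)^1 - 8 = (-96) + (-8) + (-8) = -112; answer -112
Step 3: Y2 = -112; r = 112; squarings mod 1279: 497^1=497, 497^2=162, 497^4=664, 497^8=920, 497^16=981, 497^32=553, 497^64=128; 497^112 = 497^16 * 497^32 * 497^64 = 915 (mod 1279); answer 915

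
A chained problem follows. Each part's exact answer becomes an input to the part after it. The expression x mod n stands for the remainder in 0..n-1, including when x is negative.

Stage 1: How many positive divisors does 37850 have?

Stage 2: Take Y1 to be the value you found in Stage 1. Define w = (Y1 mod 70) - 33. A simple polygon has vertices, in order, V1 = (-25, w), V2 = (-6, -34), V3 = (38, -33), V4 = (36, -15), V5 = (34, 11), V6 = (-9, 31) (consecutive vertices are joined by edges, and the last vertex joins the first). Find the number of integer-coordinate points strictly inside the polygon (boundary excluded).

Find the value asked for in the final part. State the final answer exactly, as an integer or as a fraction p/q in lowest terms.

2923

Stage 1: 37850 = 2 * 5^2 * 757; number of divisors = (1+1) * (2+1) * (1+1) = 12; answer 12
Stage 2: Y1 = 12; w = -21; cross terms: (-25*-34 - -6*-21)=724, (-6*-33 - 38*-34)=1490, (38*-15 - 36*-33)=618, (36*11 - 34*-15)=906, (34*31 - -9*11)=1153, (-9*-21 - -25*31)=964; twice the area = |5855| = 5855; area = 5855/2; boundary points = 1 + 1 + 2 + 2 + 1 + 4 = 11; strictly interior points = area - boundary/2 + 1 = 2923; answer 2923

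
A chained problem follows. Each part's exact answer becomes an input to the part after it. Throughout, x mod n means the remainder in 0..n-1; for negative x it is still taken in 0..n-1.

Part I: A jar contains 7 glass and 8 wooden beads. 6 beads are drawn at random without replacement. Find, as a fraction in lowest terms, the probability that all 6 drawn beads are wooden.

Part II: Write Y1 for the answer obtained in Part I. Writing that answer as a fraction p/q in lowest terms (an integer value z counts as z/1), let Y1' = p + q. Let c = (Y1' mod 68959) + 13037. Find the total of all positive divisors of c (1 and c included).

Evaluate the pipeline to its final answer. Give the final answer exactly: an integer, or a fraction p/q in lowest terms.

25480

Part I: total draws C(15,6) = 5005; favorable C(8,6) = 28; P = 4/715; answer 4/715
Part II: Y1 = 4/715; threaded value p + q = 719; c = 13756; 13756 = 2^2 * 19 * 181; sigma = (1 + 2 + 4) * (1 + 19) * (1 + 181) = 7 * 20 * 182 = 25480; answer 25480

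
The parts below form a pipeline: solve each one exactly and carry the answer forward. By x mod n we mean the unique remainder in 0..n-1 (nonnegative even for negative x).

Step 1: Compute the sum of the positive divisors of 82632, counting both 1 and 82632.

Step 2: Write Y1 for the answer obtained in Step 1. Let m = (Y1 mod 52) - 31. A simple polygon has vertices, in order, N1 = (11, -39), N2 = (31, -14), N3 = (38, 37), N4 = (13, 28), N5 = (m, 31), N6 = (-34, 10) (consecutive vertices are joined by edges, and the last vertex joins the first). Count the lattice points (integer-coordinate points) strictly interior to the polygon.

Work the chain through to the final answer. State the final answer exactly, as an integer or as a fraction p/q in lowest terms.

2945

Step 1: 82632 = 2^3 * 3 * 11 * 313; sigma = (1 + 2 + 4 + 8) * (1 + 3) * (1 + 11) * (1 + 313) = 15 * 4 * 12 * 314 = 226080; answer 226080
Step 2: Y1 = 226080; m = 5; cross terms: (11*-14 - 31*-39)=1055, (31*37 - 38*-14)=1679, (38*28 - 13*37)=583, (13*31 - 5*28)=263, (5*10 - -34*31)=1104, (-34*-39 - 11*10)=1216; twice the area = |5900| = 5900; area = 2950; boundary points = 5 + 1 + 1 + 1 + 3 + 1 = 12; strictly interior points = area - boundary/2 + 1 = 2945; answer 2945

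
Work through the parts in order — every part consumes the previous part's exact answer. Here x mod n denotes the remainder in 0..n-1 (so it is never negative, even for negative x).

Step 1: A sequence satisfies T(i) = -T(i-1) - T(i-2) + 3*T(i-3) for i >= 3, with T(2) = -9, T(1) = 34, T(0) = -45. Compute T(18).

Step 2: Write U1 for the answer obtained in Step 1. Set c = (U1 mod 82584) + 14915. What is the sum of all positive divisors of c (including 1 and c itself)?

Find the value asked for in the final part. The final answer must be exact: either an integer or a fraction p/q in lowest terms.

Step 1: T(3) = -1*(-9) - 1*(34) + 3*(-45) = -160; iterating: T(3)=-160, T(4)=271, T(5)=-138, T(6)=-613, T(7)=1564, T(8)=-1365, T(9)=-2038, T(10)=8095, T(11)=-10152, T(12)=-4057, T(13)=38494, T(14)=-64893, T(15)=14228, T(16)=166147, T(17)=-375054, T(18)=251591; answer 251591
Step 2: U1 = 251591; c = 18754; 18754 = 2 * 9377; sigma = (1 + 2) * (1 + 9377) = 3 * 9378 = 28134; answer 28134

28134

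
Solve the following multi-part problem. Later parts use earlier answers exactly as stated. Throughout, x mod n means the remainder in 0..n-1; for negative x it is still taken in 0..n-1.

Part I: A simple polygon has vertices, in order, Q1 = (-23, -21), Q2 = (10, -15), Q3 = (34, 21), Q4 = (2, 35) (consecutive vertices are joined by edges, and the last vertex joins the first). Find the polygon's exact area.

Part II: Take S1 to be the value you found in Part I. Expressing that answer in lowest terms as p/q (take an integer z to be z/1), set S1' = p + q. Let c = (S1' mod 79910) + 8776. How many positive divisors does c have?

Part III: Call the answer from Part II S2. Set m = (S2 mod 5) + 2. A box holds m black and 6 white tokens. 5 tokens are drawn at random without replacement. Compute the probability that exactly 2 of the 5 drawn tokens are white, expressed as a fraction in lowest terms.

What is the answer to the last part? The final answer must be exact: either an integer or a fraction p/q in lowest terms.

Part I: cross terms: (-23*-15 - 10*-21)=555, (10*21 - 34*-15)=720, (34*35 - 2*21)=1148, (2*-21 - -23*35)=763; twice the area = |3186| = 3186; area = 1593; answer 1593
Part II: S1 = 1593; threaded value p + q = 1594; c = 10370; 10370 = 2 * 5 * 17 * 61; number of divisors = (1+1) * (1+1) * (1+1) * (1+1) = 16; answer 16
Part III: S2 = 16; m = 3; total draws C(9,5) = 126; favorable C(6,2)*C(3,3) = 15; P = 5/42; answer 5/42

5/42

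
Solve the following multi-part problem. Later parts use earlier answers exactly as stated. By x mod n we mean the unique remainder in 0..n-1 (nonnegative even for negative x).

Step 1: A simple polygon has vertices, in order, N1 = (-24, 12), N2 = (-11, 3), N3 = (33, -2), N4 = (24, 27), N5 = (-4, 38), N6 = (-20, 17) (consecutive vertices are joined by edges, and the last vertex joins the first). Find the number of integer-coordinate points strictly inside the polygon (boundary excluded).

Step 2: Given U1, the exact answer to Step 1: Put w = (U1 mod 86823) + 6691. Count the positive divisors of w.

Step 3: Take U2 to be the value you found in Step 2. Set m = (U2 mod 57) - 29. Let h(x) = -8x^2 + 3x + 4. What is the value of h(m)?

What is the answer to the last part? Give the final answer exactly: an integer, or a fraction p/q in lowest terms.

-3587

Step 1: cross terms: (-24*3 - -11*12)=60, (-11*-2 - 33*3)=-77, (33*27 - 24*-2)=939, (24*38 - -4*27)=1020, (-4*17 - -20*38)=692, (-20*12 - -24*17)=168; twice the area = |2802| = 2802; area = 1401; boundary points = 1 + 1 + 1 + 1 + 1 + 1 = 6; strictly interior points = area - boundary/2 + 1 = 1399; answer 1399
Step 2: U1 = 1399; w = 8090; 8090 = 2 * 5 * 809; number of divisors = (1+1) * (1+1) * (1+1) = 8; answer 8
Step 3: U2 = 8; m = -21; -8*(-21)^2 + 3*(-21)^1 + 4 = (-3528) + (-63) + (4) = -3587; answer -3587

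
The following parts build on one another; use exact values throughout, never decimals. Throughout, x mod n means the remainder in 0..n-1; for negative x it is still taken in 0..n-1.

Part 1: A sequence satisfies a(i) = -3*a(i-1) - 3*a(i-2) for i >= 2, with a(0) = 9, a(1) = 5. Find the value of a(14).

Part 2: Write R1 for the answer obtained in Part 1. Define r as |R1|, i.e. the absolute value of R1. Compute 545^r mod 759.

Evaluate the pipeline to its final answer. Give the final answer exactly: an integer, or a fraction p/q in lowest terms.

466

Part 1: a(2) = -3*(5) - 3*(9) = -42; iterating: a(2)=-42, a(3)=111, a(4)=-207, a(5)=288, a(6)=-243, a(7)=-135, a(8)=1134, a(9)=-2997, a(10)=5589, a(11)=-7776, a(12)=6561, a(13)=3645, a(14)=-30618; answer -30618
Part 2: R1 = -30618; r = 30618; squarings mod 759: 545^1=545, 545^2=256, 545^4=262, 545^8=334, 545^16=742, 545^32=289, 545^64=31, 545^128=202, 545^256=577, 545^512=487, 545^1024=361, 545^2048=532, 545^4096=676, 545^8192=58, 545^16384=328; 545^30618 = 545^2 * 545^8 * 545^16 * 545^128 * 545^256 * 545^512 * 545^1024 * 545^4096 * 545^8192 * 545^16384 = 466 (mod 759); answer 466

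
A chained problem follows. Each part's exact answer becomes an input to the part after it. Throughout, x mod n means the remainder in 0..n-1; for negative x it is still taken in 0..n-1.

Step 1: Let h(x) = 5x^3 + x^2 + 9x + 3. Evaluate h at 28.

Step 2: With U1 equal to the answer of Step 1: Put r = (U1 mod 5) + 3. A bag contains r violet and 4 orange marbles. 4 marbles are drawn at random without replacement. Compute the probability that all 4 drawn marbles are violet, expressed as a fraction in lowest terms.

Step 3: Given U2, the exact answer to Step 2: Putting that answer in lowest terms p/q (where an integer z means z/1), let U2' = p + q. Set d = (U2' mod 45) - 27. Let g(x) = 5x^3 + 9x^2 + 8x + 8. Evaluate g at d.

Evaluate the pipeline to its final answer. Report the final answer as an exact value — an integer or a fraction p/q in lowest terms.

30

Step 1: 5*(28)^3 + 1*(28)^2 + 9*(28)^1 + 3 = (109760) + (784) + (252) + (3) = 110799; answer 110799
Step 2: U1 = 110799; r = 7; total draws C(11,4) = 330; favorable C(7,4) = 35; P = 7/66; answer 7/66
Step 3: U2 = 7/66; threaded value p + q = 73; d = 1; 5*(1)^3 + 9*(1)^2 + 8*(1)^1 + 8 = (5) + (9) + (8) + (8) = 30; answer 30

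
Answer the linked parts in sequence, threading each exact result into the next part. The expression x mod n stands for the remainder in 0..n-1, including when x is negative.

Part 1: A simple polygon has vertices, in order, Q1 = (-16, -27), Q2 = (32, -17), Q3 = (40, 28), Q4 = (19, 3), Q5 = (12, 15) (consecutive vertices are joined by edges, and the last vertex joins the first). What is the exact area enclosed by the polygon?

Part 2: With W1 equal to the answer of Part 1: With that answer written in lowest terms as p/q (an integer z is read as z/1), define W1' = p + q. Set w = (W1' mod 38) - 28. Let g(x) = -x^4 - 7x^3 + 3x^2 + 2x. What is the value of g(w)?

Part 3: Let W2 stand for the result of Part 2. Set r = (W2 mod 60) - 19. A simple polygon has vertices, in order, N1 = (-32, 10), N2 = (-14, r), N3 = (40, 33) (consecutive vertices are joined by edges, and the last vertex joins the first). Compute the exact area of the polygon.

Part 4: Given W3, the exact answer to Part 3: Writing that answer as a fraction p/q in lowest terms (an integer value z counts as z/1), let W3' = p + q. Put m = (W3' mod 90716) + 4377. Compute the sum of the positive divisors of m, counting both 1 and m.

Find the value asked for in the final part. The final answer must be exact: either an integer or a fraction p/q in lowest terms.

Part 1: cross terms: (-16*-17 - 32*-27)=1136, (32*28 - 40*-17)=1576, (40*3 - 19*28)=-412, (19*15 - 12*3)=249, (12*-27 - -16*15)=-84; twice the area = |2465| = 2465; area = 2465/2; answer 2465/2
Part 2: W1 = 2465/2; threaded value p + q = 2467; w = 7; -1*(7)^4 - 7*(7)^3 + 3*(7)^2 + 2*(7)^1 = (-2401) + (-2401) + (147) + (14) = -4641; answer -4641
Part 3: W2 = -4641; r = 20; cross terms: (-32*20 - -14*10)=-500, (-14*33 - 40*20)=-1262, (40*10 - -32*33)=1456; twice the area = |-306| = 306; area = 153; answer 153
Part 4: W3 = 153; threaded value p + q = 154; m = 4531; 4531 = 23 * 197; sigma = (1 + 23) * (1 + 197) = 24 * 198 = 4752; answer 4752

4752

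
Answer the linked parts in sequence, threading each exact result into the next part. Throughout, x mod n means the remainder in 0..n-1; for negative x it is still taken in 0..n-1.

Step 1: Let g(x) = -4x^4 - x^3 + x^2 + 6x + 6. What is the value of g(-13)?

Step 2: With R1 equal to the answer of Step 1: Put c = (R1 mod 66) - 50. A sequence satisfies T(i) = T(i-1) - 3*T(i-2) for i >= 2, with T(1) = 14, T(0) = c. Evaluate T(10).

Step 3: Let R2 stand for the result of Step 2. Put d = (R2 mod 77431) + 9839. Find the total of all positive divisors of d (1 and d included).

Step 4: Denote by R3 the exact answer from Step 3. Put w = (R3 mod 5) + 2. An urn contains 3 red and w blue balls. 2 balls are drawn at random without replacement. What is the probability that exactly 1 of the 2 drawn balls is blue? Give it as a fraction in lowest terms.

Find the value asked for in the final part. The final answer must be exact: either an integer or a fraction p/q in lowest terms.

3/5

Step 1: -4*(-13)^4 - 1*(-13)^3 + 1*(-13)^2 + 6*(-13)^1 + 6 = (-114244) + (2197) + (169) + (-78) + (6) = -111950; answer -111950
Step 2: R1 = -111950; c = 2; T(2) = 1*(14) - 3*(2) = 8; iterating: T(2)=8, T(3)=-34, T(4)=-58, T(5)=44, T(6)=218, T(7)=86, T(8)=-568, T(9)=-826, T(10)=878; answer 878
Step 3: R2 = 878; d = 10717; 10717 = 7 * 1531; sigma = (1 + 7) * (1 + 1531) = 8 * 1532 = 12256; answer 12256
Step 4: R3 = 12256; w = 3; total draws C(6,2) = 15; favorable C(3,1)*C(3,1) = 9; P = 3/5; answer 3/5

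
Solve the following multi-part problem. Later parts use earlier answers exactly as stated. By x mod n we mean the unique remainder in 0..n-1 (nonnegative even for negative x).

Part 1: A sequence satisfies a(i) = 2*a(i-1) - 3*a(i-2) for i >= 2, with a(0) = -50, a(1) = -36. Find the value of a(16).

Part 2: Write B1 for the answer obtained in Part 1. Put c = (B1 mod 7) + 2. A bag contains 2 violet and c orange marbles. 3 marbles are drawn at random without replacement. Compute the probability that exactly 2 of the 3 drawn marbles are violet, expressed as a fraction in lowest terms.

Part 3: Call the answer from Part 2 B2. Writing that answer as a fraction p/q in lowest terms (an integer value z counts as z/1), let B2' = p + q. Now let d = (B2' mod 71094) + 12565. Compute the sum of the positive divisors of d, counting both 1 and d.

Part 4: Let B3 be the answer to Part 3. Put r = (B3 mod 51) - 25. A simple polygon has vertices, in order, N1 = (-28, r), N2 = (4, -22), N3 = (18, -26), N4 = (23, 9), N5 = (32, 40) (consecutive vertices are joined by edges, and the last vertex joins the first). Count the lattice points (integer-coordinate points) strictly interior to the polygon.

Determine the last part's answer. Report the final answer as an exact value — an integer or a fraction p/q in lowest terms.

Part 1: a(2) = 2*(-36) - 3*(-50) = 78; iterating: a(2)=78, a(3)=264, a(4)=294, a(5)=-204, a(6)=-1290, a(7)=-1968, a(8)=-66, a(9)=5772, a(10)=11742, a(11)=6168, a(12)=-22890, a(13)=-64284, a(14)=-59898, a(15)=73056, a(16)=325806; answer 325806
Part 2: B1 = 325806; c = 7; total draws C(9,3) = 84; favorable C(2,2)*C(7,1) = 7; P = 1/12; answer 1/12
Part 3: B2 = 1/12; threaded value p + q = 13; d = 12578; 12578 = 2 * 19 * 331; sigma = (1 + 2) * (1 + 19) * (1 + 331) = 3 * 20 * 332 = 19920; answer 19920
Part 4: B3 = 19920; r = 5; cross terms: (-28*-22 - 4*5)=596, (4*-26 - 18*-22)=292, (18*9 - 23*-26)=760, (23*40 - 32*9)=632, (32*5 - -28*40)=1280; twice the area = |3560| = 3560; area = 1780; boundary points = 1 + 2 + 5 + 1 + 5 = 14; strictly interior points = area - boundary/2 + 1 = 1774; answer 1774

1774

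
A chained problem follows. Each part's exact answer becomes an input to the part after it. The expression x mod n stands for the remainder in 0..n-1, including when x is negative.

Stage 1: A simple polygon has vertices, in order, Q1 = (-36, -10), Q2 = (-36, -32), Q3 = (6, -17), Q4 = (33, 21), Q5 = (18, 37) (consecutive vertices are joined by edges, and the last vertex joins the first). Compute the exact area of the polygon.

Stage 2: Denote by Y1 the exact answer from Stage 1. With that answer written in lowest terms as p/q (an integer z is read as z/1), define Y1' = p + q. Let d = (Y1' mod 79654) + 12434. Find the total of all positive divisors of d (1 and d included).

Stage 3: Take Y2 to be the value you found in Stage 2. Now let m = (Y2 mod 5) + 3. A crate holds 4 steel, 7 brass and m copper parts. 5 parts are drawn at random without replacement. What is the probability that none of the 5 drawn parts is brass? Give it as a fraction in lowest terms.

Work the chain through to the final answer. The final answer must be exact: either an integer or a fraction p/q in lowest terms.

Stage 1: cross terms: (-36*-32 - -36*-10)=792, (-36*-17 - 6*-32)=804, (6*21 - 33*-17)=687, (33*37 - 18*21)=843, (18*-10 - -36*37)=1152; twice the area = |4278| = 4278; area = 2139; answer 2139
Stage 2: Y1 = 2139; threaded value p + q = 2140; d = 14574; 14574 = 2 * 3 * 7 * 347; sigma = (1 + 2) * (1 + 3) * (1 + 7) * (1 + 347) = 3 * 4 * 8 * 348 = 33408; answer 33408
Stage 3: Y2 = 33408; m = 6; total draws C(17,5) = 6188; favorable C(10,5) = 252; P = 9/221; answer 9/221

9/221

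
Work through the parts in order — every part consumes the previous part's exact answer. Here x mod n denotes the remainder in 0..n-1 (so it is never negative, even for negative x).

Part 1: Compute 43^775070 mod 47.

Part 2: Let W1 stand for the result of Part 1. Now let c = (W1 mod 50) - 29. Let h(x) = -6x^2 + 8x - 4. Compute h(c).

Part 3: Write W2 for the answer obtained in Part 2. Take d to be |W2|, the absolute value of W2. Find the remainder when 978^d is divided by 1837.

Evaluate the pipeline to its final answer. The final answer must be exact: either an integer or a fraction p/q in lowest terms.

859

Part 1: squarings mod 47: 43^1=43, 43^2=16, 43^4=21, 43^8=18, 43^16=42, 43^32=25, 43^64=14, 43^128=8, 43^256=17, 43^512=7, 43^1024=2, 43^2048=4, 43^4096=16, 43^8192=21, 43^16384=18, 43^32768=42, 43^65536=25, 43^131072=14, 43^262144=8, 43^524288=17; 43^775070 = 43^2 * 43^4 * 43^8 * 43^16 * 43^128 * 43^256 * 43^512 * 43^4096 * 43^16384 * 43^32768 * 43^65536 * 43^131072 * 43^524288 = 42 (mod 47); answer 42
Part 2: W1 = 42; c = 13; -6*(13)^2 + 8*(13)^1 - 4 = (-1014) + (104) + (-4) = -914; answer -914
Part 3: W2 = -914; d = 914; squarings mod 1837: 978^1=978, 978^2=1244, 978^4=782, 978^8=1640, 978^16=232, 978^32=551, 978^64=496, 978^128=1695, 978^256=1794, 978^512=12; 978^914 = 978^2 * 978^16 * 978^128 * 978^256 * 978^512 = 859 (mod 1837); answer 859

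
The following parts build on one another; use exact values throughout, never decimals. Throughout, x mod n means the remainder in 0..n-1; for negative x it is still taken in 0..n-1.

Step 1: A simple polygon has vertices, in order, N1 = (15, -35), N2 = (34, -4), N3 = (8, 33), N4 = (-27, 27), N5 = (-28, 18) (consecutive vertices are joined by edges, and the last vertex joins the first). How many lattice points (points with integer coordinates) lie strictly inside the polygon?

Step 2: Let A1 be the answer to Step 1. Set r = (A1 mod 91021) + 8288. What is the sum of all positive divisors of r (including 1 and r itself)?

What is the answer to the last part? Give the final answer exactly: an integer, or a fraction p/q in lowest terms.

25920

Step 1: cross terms: (15*-4 - 34*-35)=1130, (34*33 - 8*-4)=1154, (8*27 - -27*33)=1107, (-27*18 - -28*27)=270, (-28*-35 - 15*18)=710; twice the area = |4371| = 4371; area = 4371/2; boundary points = 1 + 1 + 1 + 1 + 1 = 5; strictly interior points = area - boundary/2 + 1 = 2184; answer 2184
Step 2: A1 = 2184; r = 10472; 10472 = 2^3 * 7 * 11 * 17; sigma = (1 + 2 + 4 + 8) * (1 + 7) * (1 + 11) * (1 + 17) = 15 * 8 * 12 * 18 = 25920; answer 25920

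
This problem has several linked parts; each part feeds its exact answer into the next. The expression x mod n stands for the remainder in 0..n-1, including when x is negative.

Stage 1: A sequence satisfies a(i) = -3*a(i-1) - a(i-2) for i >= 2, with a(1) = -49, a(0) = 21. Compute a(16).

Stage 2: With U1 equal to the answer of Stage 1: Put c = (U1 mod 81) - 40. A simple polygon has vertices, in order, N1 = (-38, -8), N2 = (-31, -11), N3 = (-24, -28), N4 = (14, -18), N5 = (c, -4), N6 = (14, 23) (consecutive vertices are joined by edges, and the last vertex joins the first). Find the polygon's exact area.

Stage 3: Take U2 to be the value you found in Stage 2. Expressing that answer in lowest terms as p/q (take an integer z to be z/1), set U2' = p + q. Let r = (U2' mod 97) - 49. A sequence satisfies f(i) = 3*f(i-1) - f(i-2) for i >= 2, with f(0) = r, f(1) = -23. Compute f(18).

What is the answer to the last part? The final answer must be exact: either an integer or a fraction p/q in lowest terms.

Stage 1: a(2) = -3*(-49) - 1*(21) = 126; iterating: a(2)=126, a(3)=-329, a(4)=861, a(5)=-2254, a(6)=5901, a(7)=-15449, a(8)=40446, a(9)=-105889, a(10)=277221, a(11)=-725774, a(12)=1900101, a(13)=-4974529, a(14)=13023486, a(15)=-34095929, a(16)=89264301; answer 89264301
Stage 2: U1 = 89264301; c = -7; cross terms: (-38*-11 - -31*-8)=170, (-31*-28 - -24*-11)=604, (-24*-18 - 14*-28)=824, (14*-4 - -7*-18)=-182, (-7*23 - 14*-4)=-105, (14*-8 - -38*23)=762; twice the area = |2073| = 2073; area = 2073/2; answer 2073/2
Stage 3: U2 = 2073/2; threaded value p + q = 2075; r = -11; f(2) = 3*(-23) - 1*(-11) = -58; iterating: f(2)=-58, f(3)=-151, f(4)=-395, f(5)=-1034, f(6)=-2707, f(7)=-7087, f(8)=-18554, f(9)=-48575, f(10)=-127171, f(11)=-332938, f(12)=-871643, f(13)=-2281991, f(14)=-5974330, f(15)=-15640999, f(16)=-40948667, f(17)=-107205002, f(18)=-280666339; answer -280666339

-280666339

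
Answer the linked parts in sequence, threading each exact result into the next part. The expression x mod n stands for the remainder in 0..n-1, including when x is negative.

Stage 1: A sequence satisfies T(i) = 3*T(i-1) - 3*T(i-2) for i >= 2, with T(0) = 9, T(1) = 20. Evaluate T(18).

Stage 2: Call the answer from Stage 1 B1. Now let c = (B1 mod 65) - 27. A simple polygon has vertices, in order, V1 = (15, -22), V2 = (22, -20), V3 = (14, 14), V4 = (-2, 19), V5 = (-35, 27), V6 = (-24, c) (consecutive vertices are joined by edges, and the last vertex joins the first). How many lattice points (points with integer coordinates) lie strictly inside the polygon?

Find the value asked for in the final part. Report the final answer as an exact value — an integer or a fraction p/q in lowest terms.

Stage 1: T(2) = 3*(20) - 3*(9) = 33; iterating: T(2)=33, T(3)=39, T(4)=18, T(5)=-63, T(6)=-243, T(7)=-540, T(8)=-891, T(9)=-1053, T(10)=-486, T(11)=1701, T(12)=6561, T(13)=14580, T(14)=24057, T(15)=28431, T(16)=13122, T(17)=-45927, T(18)=-177147; answer -177147
Stage 2: B1 = -177147; c = 16; cross terms: (15*-20 - 22*-22)=184, (22*14 - 14*-20)=588, (14*19 - -2*14)=294, (-2*27 - -35*19)=611, (-35*16 - -24*27)=88, (-24*-22 - 15*16)=288; twice the area = |2053| = 2053; area = 2053/2; boundary points = 1 + 2 + 1 + 1 + 11 + 1 = 17; strictly interior points = area - boundary/2 + 1 = 1019; answer 1019

1019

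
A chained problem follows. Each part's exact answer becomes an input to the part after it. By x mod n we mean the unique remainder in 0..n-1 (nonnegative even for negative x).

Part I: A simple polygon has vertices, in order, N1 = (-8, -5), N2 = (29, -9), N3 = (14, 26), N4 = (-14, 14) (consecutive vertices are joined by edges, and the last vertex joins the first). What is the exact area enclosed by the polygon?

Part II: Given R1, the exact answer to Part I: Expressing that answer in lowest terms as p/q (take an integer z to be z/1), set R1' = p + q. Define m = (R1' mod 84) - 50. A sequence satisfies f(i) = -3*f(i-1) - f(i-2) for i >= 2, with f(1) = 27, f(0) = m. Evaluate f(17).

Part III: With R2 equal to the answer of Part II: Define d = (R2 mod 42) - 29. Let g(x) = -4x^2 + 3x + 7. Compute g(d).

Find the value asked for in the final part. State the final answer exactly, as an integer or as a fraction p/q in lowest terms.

Part I: cross terms: (-8*-9 - 29*-5)=217, (29*26 - 14*-9)=880, (14*14 - -14*26)=560, (-14*-5 - -8*14)=182; twice the area = |1839| = 1839; area = 1839/2; answer 1839/2
Part II: R1 = 1839/2; threaded value p + q = 1841; m = 27; f(2) = -3*(27) - 1*(27) = -108; iterating: f(2)=-108, f(3)=297, f(4)=-783, f(5)=2052, f(6)=-5373, f(7)=14067, f(8)=-36828, f(9)=96417, f(10)=-252423, f(11)=660852, f(12)=-1730133, f(13)=4529547, f(14)=-11858508, f(15)=31045977, f(16)=-81279423, f(17)=212792292; answer 212792292
Part III: R2 = 212792292; d = -23; -4*(-23)^2 + 3*(-23)^1 + 7 = (-2116) + (-69) + (7) = -2178; answer -2178

-2178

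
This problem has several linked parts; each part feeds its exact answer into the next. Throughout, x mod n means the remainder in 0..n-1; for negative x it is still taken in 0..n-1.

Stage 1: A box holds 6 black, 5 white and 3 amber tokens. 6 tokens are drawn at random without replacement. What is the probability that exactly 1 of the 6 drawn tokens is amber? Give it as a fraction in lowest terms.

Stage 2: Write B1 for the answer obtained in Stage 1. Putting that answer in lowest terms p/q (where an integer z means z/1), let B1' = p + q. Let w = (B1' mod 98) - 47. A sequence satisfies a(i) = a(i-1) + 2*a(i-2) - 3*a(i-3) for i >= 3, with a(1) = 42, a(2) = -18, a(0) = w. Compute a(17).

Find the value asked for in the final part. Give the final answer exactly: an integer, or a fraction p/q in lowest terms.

Stage 1: total draws C(14,6) = 3003; favorable C(3,1)*C(11,5) = 1386; P = 6/13; answer 6/13
Stage 2: B1 = 6/13; threaded value p + q = 19; w = -28; a(3) = 1*(-18) + 2*(42) - 3*(-28) = 150; iterating: a(3)=150, a(4)=-12, a(5)=342, a(6)=-132, a(7)=588, a(8)=-702, a(9)=870, a(10)=-2298, a(11)=1548, a(12)=-5658, a(13)=4332, a(14)=-11628, a(15)=14010, a(16)=-22242, a(17)=40662; answer 40662

40662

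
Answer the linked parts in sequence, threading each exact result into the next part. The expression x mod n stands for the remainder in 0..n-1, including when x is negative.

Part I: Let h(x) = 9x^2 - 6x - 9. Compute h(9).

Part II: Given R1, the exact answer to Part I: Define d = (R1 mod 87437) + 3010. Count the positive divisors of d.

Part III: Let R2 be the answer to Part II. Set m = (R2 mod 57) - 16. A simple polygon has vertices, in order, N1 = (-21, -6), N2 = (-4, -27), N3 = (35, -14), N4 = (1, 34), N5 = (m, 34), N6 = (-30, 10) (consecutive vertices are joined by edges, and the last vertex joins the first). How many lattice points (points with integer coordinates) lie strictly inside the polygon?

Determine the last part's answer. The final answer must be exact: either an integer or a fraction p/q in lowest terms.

2201

Part I: 9*(9)^2 - 6*(9)^1 - 9 = (729) + (-54) + (-9) = 666; answer 666
Part II: R1 = 666; d = 3676; 3676 = 2^2 * 919; number of divisors = (2+1) * (1+1) = 6; answer 6
Part III: R2 = 6; m = -10; cross terms: (-21*-27 - -4*-6)=543, (-4*-14 - 35*-27)=1001, (35*34 - 1*-14)=1204, (1*34 - -10*34)=374, (-10*10 - -30*34)=920, (-30*-6 - -21*10)=390; twice the area = |4432| = 4432; area = 2216; boundary points = 1 + 13 + 2 + 11 + 4 + 1 = 32; strictly interior points = area - boundary/2 + 1 = 2201; answer 2201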